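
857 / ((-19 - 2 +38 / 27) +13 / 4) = -92556 / 1765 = -52.44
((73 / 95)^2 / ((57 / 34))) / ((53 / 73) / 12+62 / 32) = 211625248 / 1200496475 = 0.18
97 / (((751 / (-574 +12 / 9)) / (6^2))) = -1999752 / 751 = -2662.79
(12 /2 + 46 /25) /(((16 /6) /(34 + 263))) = 43659 /50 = 873.18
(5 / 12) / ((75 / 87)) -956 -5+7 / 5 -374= -79987 / 60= -1333.12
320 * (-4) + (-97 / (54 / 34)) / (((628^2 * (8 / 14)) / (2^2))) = -13629922583 / 10648368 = -1280.00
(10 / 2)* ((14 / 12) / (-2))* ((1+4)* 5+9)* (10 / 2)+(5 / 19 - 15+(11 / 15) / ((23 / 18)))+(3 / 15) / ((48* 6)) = -320930011 / 629280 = -510.00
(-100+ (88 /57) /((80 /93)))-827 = -925.21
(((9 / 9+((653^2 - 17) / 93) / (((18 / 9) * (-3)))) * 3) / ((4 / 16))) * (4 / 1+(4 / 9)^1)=-34066720 / 837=-40700.98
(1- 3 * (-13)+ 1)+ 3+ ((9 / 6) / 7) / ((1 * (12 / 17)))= 2481 / 56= 44.30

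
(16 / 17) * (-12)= -11.29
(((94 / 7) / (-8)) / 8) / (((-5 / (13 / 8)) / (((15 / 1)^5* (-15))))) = -1391934375 / 1792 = -776749.09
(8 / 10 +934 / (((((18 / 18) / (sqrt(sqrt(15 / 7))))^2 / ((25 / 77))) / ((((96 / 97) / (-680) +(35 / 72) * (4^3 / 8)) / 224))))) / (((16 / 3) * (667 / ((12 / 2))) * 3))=3 / 6670 +673570445 * sqrt(105) / 1593545686656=0.00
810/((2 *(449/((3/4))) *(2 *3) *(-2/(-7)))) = 2835/7184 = 0.39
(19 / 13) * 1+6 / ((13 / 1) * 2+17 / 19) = 11191 / 6643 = 1.68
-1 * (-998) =998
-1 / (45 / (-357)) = 119 / 15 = 7.93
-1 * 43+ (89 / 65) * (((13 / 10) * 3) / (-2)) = -4567 / 100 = -45.67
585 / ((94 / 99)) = 57915 / 94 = 616.12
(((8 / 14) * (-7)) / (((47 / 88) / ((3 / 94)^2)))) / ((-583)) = 72 / 5502619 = 0.00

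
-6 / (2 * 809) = -3 / 809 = -0.00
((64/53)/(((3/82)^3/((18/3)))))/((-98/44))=-1552652288/23373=-66429.31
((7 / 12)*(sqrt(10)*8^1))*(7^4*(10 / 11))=32211.15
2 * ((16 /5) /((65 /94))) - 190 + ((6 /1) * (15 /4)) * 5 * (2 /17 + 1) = -607853 /11050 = -55.01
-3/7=-0.43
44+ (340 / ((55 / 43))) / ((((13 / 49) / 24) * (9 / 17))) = 19504412 / 429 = 45464.83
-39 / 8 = -4.88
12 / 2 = 6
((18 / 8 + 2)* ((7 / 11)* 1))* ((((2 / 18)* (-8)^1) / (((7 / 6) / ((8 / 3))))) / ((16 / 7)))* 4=-952 / 99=-9.62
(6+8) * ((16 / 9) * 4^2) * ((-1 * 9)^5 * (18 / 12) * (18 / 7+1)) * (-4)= 503884800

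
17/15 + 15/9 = 14/5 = 2.80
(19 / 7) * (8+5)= 247 / 7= 35.29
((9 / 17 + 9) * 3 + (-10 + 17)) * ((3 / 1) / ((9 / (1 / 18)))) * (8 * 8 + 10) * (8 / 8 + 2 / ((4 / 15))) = 22385 / 54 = 414.54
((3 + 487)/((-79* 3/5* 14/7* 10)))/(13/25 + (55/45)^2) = -0.26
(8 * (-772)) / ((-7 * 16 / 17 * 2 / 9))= 29529 / 7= 4218.43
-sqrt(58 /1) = -sqrt(58) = -7.62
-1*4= -4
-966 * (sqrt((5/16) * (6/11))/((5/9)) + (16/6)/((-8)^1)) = 322 -4347 * sqrt(330)/110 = -395.88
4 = 4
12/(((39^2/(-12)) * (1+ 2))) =-16/507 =-0.03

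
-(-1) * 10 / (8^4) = 5 / 2048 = 0.00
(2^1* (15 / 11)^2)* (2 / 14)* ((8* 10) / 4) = 9000 / 847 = 10.63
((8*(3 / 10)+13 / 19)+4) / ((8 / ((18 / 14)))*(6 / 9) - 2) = 18171 / 5510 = 3.30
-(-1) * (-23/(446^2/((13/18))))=-299/3580488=-0.00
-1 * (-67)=67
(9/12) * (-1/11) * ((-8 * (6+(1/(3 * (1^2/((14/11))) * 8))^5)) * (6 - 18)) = -240447871399/6122514816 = -39.27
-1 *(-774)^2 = -599076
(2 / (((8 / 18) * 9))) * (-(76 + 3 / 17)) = -1295 / 34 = -38.09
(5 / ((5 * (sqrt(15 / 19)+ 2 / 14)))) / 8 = -133 / 5728+ 49 * sqrt(285) / 5728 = 0.12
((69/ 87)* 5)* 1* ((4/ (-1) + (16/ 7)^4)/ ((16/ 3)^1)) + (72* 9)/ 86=297676989/ 11976188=24.86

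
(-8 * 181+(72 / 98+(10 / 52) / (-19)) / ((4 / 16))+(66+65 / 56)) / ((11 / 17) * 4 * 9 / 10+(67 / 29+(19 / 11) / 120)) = -2170573521171 / 7331355941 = -296.07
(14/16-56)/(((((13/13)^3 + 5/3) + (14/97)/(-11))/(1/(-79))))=0.26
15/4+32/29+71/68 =5815/986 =5.90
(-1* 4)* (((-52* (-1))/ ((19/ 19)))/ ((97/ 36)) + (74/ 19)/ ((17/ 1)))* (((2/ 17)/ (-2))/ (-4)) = -611834/ 532627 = -1.15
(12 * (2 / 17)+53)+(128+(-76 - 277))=-170.59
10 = 10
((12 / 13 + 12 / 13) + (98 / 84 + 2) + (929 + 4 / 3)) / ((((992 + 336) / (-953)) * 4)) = -279229 / 1664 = -167.81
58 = 58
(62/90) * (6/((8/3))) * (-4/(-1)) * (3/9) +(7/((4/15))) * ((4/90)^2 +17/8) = 57.90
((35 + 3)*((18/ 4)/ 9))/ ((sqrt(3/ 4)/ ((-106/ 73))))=-4028*sqrt(3)/ 219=-31.86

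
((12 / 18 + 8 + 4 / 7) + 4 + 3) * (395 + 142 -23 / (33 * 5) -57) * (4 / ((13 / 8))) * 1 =11220512 / 585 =19180.36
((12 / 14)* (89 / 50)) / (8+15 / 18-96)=-1602 / 91525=-0.02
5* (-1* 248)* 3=-3720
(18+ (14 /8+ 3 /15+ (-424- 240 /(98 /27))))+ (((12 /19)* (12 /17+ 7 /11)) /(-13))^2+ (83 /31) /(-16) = -121936204522607331 /259253650575920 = -470.34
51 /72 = 17 /24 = 0.71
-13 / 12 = -1.08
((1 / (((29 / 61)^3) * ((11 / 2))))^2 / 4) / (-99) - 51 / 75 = -122419614917428 / 178134714056475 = -0.69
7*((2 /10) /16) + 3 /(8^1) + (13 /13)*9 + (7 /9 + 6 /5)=11.44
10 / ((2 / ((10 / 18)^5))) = 15625 / 59049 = 0.26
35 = 35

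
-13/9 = -1.44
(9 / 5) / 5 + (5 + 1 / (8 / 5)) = 1197 / 200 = 5.98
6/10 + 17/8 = 109/40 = 2.72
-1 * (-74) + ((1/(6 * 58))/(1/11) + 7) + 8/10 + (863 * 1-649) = 514747/1740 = 295.83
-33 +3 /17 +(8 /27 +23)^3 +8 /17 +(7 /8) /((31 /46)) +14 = 523885438879 /41491764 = 12626.25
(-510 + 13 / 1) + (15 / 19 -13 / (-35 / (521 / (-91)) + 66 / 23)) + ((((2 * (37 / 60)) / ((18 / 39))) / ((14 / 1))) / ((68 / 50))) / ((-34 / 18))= -32949041510327 / 66198353872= -497.73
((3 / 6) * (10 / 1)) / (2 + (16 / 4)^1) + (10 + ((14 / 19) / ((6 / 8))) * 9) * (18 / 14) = 19997 / 798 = 25.06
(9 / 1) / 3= 3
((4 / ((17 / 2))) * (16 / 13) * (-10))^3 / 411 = -0.47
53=53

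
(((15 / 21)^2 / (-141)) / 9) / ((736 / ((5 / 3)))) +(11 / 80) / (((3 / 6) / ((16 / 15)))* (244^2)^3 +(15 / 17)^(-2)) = -2782100211246452015 / 3055762015097546639338272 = -0.00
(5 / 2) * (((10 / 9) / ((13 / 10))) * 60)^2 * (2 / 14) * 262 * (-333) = -96940000000 / 1183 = -81944209.64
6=6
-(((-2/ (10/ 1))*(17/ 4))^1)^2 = -289/ 400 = -0.72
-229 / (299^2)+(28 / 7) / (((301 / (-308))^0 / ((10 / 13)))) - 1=185450 / 89401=2.07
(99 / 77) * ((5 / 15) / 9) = 1 / 21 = 0.05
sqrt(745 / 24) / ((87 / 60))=5*sqrt(4470) / 87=3.84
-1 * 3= -3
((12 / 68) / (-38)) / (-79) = 3 / 51034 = 0.00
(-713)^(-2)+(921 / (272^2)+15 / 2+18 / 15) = 1638427395341 / 188055860480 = 8.71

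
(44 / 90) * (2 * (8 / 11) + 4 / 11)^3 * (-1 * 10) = -32000 / 1089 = -29.38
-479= -479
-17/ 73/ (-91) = 17/ 6643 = 0.00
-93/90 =-31/30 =-1.03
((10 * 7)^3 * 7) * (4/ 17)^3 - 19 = 153570653/ 4913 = 31258.02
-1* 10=-10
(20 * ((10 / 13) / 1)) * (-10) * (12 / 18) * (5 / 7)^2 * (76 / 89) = -7600000 / 170079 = -44.69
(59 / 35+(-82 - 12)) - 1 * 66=-5541 / 35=-158.31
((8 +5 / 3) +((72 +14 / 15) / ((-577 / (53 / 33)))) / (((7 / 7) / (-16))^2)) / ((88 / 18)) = -8.65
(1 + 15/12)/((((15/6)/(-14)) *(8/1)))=-63/40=-1.58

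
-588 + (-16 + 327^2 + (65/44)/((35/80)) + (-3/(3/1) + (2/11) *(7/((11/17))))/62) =5583729189/52514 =106328.39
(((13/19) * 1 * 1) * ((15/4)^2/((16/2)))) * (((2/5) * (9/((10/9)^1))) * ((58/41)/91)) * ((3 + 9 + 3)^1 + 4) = 21141/18368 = 1.15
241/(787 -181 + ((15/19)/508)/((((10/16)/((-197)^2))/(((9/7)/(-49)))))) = 199465819/499465668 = 0.40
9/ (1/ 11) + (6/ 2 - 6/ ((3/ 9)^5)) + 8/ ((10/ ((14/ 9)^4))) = -44329916/ 32805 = -1351.32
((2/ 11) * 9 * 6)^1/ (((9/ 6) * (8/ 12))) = 108/ 11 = 9.82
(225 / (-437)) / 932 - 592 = -241112353 / 407284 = -592.00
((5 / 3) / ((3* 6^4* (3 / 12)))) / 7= 5 / 20412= 0.00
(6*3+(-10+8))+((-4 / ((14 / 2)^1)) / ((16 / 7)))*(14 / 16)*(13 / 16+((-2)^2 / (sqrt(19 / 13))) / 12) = 8101 / 512-7*sqrt(247) / 1824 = 15.76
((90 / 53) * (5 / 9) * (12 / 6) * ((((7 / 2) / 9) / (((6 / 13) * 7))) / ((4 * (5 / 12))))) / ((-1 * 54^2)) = -65 / 1390932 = -0.00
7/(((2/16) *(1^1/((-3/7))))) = -24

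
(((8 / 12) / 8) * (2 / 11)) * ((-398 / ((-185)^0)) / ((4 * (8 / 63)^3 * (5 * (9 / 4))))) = -1842939 / 28160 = -65.45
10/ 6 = 5/ 3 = 1.67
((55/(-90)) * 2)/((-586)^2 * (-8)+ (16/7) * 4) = 7/15733728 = 0.00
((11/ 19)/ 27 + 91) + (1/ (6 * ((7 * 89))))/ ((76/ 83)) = 232723643/ 2556792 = 91.02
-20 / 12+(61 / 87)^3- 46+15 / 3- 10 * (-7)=18226063 / 658503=27.68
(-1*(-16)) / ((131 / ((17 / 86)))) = 0.02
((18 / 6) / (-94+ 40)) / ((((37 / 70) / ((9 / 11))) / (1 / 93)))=-35 / 37851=-0.00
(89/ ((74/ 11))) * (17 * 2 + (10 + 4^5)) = 522786/ 37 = 14129.35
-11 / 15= -0.73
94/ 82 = 1.15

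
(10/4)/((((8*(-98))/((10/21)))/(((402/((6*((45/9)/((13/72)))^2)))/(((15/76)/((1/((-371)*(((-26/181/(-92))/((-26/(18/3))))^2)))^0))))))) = -215137/320060160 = -0.00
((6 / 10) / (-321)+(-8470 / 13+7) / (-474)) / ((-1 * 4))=-1492201 / 4395560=-0.34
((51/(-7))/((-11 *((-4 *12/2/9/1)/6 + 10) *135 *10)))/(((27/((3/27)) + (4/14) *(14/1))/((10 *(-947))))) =-16099/8178170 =-0.00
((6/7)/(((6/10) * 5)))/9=0.03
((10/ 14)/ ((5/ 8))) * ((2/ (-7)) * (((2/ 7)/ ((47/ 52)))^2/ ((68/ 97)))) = -4196608/ 90164753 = -0.05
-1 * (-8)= 8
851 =851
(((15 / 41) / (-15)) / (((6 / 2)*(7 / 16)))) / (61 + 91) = -2 / 16359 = -0.00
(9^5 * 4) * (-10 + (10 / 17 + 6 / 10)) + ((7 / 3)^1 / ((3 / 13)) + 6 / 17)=-1592189231 / 765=-2081293.11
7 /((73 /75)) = 525 /73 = 7.19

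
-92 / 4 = -23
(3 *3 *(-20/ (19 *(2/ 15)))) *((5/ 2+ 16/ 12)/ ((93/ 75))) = -129375/ 589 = -219.65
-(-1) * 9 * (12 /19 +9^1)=1647 /19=86.68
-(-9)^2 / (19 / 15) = -1215 / 19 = -63.95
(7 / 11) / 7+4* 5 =20.09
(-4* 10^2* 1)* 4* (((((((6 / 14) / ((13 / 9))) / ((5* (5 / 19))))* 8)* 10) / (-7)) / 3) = 875520 / 637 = 1374.44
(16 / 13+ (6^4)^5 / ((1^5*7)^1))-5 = 47530059720818345 / 91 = 522308348580421.37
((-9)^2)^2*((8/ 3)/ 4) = 4374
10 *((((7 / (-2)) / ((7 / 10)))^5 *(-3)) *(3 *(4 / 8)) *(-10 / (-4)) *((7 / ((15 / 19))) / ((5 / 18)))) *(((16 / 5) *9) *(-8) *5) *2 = -25855200000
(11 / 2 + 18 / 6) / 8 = 17 / 16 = 1.06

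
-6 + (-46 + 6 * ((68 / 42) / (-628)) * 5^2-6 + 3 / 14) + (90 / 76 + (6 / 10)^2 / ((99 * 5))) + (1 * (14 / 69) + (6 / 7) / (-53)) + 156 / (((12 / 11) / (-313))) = -4705546968064433 / 104997498375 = -44815.80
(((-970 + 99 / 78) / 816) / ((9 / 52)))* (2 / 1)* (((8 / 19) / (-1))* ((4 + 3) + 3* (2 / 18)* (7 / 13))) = 14104720 / 340119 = 41.47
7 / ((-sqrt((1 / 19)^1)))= -30.51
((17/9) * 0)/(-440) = 0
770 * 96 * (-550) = -40656000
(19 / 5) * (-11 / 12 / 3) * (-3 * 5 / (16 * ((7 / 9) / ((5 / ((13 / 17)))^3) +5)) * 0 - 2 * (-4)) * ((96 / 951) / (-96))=418 / 42795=0.01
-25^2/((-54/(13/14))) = 8125/756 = 10.75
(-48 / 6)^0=1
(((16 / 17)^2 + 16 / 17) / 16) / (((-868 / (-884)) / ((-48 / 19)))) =-20592 / 70091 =-0.29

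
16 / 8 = 2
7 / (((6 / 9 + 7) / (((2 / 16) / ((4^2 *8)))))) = 21 / 23552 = 0.00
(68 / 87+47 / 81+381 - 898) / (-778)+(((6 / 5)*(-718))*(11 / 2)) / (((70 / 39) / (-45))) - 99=3796544639747 / 31981635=118710.15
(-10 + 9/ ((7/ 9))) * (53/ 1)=583/ 7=83.29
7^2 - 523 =-474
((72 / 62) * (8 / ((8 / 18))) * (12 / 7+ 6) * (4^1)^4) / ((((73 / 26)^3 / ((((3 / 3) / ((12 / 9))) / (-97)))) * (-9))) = 13120413696 / 8188418833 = 1.60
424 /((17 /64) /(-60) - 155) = -1628160 /595217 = -2.74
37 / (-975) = -37 / 975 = -0.04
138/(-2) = -69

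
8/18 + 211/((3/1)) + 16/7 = 73.06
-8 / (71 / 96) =-768 / 71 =-10.82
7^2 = 49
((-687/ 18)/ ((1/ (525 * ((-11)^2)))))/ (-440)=88165/ 16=5510.31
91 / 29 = 3.14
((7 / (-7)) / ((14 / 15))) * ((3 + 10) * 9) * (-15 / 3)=8775 / 14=626.79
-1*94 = -94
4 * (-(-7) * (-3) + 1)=-80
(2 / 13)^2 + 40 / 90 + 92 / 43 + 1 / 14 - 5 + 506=461189717 / 915642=503.68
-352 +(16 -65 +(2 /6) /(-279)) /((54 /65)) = -9287803 /22599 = -410.98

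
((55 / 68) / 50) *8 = 11 / 85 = 0.13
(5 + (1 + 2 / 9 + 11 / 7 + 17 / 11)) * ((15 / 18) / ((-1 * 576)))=-4045 / 299376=-0.01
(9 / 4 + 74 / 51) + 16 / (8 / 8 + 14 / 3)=1331 / 204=6.52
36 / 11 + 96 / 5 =1236 / 55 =22.47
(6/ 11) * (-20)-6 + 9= -87/ 11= -7.91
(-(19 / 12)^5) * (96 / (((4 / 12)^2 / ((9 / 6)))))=-2476099 / 192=-12896.35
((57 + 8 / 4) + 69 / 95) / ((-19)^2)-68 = -2326386 / 34295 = -67.83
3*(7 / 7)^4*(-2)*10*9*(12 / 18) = -360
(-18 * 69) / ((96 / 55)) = -11385 / 16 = -711.56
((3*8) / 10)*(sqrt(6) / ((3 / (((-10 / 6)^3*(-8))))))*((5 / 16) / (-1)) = -250*sqrt(6) / 27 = -22.68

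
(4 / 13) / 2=2 / 13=0.15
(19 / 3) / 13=19 / 39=0.49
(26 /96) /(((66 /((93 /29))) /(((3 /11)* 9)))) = 3627 /112288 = 0.03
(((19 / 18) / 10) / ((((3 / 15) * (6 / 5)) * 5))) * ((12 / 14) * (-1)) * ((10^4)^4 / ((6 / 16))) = -380000000000000000 / 189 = -2010582010582010.58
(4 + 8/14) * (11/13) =352/91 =3.87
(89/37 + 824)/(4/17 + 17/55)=28589495/18833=1518.05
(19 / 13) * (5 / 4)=95 / 52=1.83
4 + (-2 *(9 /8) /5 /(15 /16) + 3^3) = 763 /25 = 30.52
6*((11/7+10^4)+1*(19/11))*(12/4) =13864572/77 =180059.38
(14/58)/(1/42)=10.14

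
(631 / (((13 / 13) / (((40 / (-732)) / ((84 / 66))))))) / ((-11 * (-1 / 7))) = -3155 / 183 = -17.24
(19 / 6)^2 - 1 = 325 / 36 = 9.03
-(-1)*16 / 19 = 16 / 19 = 0.84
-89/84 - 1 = -173/84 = -2.06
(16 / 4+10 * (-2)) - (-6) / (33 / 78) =-1.82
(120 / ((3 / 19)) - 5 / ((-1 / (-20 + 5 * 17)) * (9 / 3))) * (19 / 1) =49495 / 3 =16498.33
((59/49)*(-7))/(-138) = 59/966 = 0.06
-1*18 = -18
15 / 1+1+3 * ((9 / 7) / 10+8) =2827 / 70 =40.39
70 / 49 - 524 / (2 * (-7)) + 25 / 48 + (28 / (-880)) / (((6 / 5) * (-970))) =35293717 / 896280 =39.38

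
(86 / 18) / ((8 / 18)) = 43 / 4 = 10.75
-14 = -14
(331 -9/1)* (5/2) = 805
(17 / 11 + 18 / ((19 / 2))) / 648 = 719 / 135432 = 0.01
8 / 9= 0.89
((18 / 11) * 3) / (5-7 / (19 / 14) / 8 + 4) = 4104 / 6985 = 0.59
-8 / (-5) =8 / 5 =1.60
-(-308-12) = 320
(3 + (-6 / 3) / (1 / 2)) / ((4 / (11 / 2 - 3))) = -5 / 8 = -0.62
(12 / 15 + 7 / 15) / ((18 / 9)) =19 / 30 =0.63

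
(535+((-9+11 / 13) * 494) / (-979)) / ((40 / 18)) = 4750137 / 19580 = 242.60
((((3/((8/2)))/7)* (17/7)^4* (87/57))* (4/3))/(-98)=-2422109/31294634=-0.08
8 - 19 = -11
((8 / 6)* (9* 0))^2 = 0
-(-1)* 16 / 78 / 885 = 8 / 34515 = 0.00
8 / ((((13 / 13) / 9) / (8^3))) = 36864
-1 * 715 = -715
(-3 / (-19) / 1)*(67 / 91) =201 / 1729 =0.12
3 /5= 0.60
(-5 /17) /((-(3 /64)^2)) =20480 /153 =133.86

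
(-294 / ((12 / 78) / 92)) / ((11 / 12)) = -2109744 / 11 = -191794.91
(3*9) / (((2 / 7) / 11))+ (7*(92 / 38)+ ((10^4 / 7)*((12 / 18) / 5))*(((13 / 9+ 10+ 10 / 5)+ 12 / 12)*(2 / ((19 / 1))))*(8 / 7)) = 69751835 / 50274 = 1387.43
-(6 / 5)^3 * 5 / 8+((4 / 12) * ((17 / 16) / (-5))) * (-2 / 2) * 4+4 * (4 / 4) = 961 / 300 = 3.20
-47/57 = -0.82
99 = 99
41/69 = 0.59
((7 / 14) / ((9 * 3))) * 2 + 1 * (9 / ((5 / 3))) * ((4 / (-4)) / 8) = -0.64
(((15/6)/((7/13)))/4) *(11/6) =715/336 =2.13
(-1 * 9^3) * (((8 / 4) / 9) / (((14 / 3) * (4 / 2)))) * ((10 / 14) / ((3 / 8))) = -1620 / 49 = -33.06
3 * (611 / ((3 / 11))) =6721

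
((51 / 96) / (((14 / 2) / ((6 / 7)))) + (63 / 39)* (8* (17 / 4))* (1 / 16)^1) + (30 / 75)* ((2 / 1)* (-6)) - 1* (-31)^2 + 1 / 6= -147091289 / 152880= -962.14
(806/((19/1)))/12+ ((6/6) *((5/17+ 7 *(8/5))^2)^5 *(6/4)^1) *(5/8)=135500765154813191554069407678979/3590989135174781250000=37733549184.97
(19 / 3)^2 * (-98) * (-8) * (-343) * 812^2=-64007290455808 / 9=-7111921161756.44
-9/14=-0.64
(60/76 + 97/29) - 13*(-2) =16604/551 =30.13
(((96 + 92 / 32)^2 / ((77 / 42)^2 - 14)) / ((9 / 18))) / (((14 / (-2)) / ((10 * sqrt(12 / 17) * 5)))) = 20111175 * sqrt(51) / 13022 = 11029.22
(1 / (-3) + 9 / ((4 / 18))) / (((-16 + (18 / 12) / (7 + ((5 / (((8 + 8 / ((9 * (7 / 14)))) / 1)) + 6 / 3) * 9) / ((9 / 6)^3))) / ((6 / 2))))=-7.58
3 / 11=0.27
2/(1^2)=2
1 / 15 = 0.07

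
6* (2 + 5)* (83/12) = 581/2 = 290.50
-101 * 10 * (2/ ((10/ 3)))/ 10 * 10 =-606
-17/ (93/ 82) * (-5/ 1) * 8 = 55760/ 93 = 599.57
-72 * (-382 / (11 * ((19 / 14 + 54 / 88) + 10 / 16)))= 513408 / 533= 963.24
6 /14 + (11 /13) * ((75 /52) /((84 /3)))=8937 /18928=0.47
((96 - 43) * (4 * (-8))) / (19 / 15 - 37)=3180 / 67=47.46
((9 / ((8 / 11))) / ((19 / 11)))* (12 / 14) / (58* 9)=363 / 30856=0.01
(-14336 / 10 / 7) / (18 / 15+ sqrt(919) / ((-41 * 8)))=-660996096 / 3850049- 1679360 * sqrt(919) / 3850049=-184.91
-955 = -955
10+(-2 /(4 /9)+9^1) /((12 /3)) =89 /8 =11.12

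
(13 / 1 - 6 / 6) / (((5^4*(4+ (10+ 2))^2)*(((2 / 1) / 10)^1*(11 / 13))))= 39 / 88000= 0.00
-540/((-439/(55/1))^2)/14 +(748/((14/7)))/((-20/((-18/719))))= -665770149/4849823965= -0.14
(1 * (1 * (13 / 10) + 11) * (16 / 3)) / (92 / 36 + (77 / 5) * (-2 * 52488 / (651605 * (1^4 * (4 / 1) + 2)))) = 1923537960 / 62809847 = 30.62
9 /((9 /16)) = 16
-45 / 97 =-0.46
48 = 48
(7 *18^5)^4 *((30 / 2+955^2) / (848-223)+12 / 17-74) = 90147770316963702446114700930318336 / 2125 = 42422480149159389386406920000000.00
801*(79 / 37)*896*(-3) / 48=-3543624 / 37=-95773.62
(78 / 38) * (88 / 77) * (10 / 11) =3120 / 1463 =2.13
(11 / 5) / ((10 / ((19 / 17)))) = 209 / 850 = 0.25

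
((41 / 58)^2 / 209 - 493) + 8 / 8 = -345911711 / 703076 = -492.00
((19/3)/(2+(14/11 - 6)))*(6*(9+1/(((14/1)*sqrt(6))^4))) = -125.40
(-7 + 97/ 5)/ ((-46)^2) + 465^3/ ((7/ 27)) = 14360788788967/ 37030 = 387814982.15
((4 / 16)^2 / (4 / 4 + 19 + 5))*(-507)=-507 / 400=-1.27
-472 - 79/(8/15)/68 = -474.18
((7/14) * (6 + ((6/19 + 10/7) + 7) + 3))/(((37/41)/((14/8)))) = 12095/703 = 17.20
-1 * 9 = -9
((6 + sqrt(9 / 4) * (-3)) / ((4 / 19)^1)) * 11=627 / 8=78.38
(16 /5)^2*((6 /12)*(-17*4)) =-8704 /25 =-348.16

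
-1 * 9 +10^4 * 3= 29991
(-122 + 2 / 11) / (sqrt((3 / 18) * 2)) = -1340 * sqrt(3) / 11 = -211.00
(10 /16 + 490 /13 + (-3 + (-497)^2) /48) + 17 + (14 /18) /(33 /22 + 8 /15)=49498979 /9516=5201.66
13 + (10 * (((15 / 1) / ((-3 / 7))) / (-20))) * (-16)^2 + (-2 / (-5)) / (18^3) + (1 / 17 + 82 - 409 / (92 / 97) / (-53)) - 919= 3664.20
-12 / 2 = -6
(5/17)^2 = 25/289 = 0.09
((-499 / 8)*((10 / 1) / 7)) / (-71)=2495 / 1988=1.26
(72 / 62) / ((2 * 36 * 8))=1 / 496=0.00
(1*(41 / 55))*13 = 533 / 55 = 9.69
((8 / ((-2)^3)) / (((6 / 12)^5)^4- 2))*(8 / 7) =8388608 / 14680057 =0.57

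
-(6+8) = -14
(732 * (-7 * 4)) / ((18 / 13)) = -44408 / 3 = -14802.67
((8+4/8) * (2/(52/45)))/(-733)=-765/38116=-0.02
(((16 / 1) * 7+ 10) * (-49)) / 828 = -2989 / 414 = -7.22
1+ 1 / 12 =13 / 12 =1.08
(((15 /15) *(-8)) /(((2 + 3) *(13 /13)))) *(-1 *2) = 3.20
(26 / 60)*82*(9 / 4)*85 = 6795.75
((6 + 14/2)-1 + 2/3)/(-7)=-38/21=-1.81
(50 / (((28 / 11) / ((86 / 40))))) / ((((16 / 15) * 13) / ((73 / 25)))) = 103587 / 11648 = 8.89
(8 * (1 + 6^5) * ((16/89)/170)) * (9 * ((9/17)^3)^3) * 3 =5206410679022784/897117285699805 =5.80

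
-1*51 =-51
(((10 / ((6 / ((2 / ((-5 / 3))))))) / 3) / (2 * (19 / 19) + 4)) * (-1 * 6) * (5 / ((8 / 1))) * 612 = 255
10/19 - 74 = -1396/19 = -73.47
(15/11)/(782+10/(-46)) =345/197791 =0.00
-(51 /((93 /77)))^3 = -2242946629 /29791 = -75289.40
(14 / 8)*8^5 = 57344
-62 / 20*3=-93 / 10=-9.30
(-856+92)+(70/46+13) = -17238/23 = -749.48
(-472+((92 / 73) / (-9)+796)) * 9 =212776 / 73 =2914.74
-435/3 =-145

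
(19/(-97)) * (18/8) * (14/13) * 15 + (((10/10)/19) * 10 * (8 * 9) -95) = -64.22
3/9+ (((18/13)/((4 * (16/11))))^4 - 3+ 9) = 569307382387/89845137408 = 6.34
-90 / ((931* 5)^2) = -18 / 4333805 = -0.00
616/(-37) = -616/37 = -16.65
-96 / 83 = -1.16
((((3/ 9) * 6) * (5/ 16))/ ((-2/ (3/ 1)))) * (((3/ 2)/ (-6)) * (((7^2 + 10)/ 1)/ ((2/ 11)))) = 9735/ 128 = 76.05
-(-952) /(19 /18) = 17136 /19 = 901.89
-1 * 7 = -7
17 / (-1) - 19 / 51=-886 / 51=-17.37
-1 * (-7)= 7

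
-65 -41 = -106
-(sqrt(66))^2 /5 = -66 /5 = -13.20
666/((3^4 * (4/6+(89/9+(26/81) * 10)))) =666/1115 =0.60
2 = 2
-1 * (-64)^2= -4096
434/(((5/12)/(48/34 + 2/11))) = 1551984/935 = 1659.88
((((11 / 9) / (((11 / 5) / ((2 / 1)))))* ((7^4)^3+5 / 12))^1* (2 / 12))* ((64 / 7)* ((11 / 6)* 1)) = 73081996423480 / 1701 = 42964136639.32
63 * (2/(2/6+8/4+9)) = 189/17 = 11.12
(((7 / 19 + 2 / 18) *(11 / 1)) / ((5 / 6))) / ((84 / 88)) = 6.63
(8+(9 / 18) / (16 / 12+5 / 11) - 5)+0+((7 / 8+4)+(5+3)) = 7625 / 472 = 16.15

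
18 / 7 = 2.57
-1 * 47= -47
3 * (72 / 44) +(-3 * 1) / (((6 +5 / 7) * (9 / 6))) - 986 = -507378 / 517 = -981.39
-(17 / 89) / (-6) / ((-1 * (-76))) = 17 / 40584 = 0.00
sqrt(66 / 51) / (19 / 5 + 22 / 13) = 65 *sqrt(374) / 6069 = 0.21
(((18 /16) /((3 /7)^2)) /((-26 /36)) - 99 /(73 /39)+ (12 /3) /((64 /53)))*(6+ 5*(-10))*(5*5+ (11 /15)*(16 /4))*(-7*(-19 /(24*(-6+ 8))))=540395474311 /2733120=197721.09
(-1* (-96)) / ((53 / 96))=9216 / 53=173.89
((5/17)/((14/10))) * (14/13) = 50/221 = 0.23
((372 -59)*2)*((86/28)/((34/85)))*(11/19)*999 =739504755/266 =2780093.06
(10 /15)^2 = 4 /9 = 0.44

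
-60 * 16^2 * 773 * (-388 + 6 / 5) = 4592584704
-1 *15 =-15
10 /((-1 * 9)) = -10 /9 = -1.11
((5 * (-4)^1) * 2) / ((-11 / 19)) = 760 / 11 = 69.09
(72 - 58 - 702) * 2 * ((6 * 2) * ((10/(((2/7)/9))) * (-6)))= 31207680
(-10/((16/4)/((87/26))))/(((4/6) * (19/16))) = -2610/247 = -10.57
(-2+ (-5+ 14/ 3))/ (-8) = 7/ 24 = 0.29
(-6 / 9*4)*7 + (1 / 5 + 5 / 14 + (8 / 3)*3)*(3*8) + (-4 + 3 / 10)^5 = -506.73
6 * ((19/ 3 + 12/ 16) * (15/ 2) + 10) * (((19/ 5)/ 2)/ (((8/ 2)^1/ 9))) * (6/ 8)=155439/ 128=1214.37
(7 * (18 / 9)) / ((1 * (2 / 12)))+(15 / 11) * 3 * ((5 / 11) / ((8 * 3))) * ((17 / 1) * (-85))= -27063 / 968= -27.96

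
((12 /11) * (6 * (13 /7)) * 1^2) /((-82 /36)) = -5.34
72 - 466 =-394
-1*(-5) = 5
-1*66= -66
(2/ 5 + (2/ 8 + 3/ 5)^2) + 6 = 2849/ 400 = 7.12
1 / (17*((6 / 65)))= 65 / 102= 0.64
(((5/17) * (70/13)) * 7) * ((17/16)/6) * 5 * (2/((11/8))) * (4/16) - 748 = -1277443/1716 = -744.43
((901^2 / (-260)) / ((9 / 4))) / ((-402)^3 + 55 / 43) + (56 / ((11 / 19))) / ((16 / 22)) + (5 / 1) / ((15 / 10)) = 136.33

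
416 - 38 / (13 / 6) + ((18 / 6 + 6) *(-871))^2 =798854153 / 13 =61450319.46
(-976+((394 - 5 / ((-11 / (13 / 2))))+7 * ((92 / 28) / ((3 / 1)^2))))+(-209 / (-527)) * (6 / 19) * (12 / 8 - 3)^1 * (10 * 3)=-60742475 / 104346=-582.13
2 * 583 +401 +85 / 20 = 6285 / 4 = 1571.25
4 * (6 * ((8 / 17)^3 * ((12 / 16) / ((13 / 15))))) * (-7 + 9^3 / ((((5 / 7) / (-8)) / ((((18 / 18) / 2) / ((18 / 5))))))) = -157731840 / 63869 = -2469.61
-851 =-851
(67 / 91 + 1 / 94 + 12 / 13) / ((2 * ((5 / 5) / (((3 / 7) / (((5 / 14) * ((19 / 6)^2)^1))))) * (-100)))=-77139 / 77199850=-0.00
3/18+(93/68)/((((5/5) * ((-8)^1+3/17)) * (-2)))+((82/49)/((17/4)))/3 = 146365/379848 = 0.39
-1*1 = -1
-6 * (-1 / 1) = 6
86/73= 1.18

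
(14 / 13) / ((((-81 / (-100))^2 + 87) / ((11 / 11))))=20000 / 1627899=0.01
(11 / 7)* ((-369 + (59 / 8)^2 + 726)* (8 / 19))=289619 / 1064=272.20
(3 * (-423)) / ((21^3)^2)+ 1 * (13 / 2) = 41294705 / 6353046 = 6.50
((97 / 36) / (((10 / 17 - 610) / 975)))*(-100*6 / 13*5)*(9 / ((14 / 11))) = 102031875 / 14504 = 7034.74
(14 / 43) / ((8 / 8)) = 14 / 43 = 0.33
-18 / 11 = -1.64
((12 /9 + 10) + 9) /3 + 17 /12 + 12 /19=6037 /684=8.83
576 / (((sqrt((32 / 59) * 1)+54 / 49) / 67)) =1506187872 / 23803-92659392 * sqrt(118) / 23803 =20991.02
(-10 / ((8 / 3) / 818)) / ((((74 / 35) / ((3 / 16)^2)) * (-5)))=386505 / 37888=10.20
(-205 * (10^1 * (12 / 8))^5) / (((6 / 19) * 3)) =-328640625 / 2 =-164320312.50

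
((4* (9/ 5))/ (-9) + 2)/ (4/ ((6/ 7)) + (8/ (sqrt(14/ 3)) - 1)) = -1386/ 85 + 216* sqrt(42)/ 85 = 0.16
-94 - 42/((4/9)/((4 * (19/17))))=-8780/17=-516.47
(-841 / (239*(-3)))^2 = 707281 / 514089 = 1.38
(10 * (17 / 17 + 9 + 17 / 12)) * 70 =7991.67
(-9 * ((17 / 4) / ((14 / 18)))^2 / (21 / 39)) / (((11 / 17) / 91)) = -605286513 / 8624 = -70186.28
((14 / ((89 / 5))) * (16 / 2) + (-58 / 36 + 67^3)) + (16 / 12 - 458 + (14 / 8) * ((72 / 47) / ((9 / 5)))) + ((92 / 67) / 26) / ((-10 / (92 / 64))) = 787792641264937 / 2623242960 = 300312.50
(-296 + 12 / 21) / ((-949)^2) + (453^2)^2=265474782046893899 / 6304207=42110733681.00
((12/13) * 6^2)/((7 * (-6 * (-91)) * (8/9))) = 0.01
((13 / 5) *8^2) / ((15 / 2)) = 1664 / 75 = 22.19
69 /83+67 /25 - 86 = -171164 /2075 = -82.49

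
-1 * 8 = -8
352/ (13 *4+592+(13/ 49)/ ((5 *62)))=5346880/ 9782373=0.55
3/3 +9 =10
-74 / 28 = -37 / 14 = -2.64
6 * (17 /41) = 102 /41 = 2.49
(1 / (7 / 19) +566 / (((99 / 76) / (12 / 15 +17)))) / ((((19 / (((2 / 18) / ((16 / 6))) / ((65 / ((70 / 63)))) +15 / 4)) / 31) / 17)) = 1957845110497 / 2432430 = 804892.68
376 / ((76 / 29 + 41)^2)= 316216 / 1600225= 0.20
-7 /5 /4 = -7 /20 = -0.35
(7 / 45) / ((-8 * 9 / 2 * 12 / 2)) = -7 / 9720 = -0.00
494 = 494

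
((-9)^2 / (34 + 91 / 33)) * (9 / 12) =8019 / 4852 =1.65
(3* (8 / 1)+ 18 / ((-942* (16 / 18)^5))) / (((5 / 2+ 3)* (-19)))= -123292677 / 537608192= -0.23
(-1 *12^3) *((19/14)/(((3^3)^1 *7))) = -608/49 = -12.41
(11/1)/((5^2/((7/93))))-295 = -294.97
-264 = -264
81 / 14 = 5.79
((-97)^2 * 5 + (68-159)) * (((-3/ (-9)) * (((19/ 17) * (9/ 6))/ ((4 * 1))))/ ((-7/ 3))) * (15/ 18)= -131195/ 56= -2342.77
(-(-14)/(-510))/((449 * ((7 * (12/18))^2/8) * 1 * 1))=-6/267155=-0.00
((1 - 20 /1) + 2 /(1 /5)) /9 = -1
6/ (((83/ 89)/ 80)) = 514.70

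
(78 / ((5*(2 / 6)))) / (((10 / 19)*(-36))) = -247 / 100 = -2.47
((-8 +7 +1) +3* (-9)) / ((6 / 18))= -81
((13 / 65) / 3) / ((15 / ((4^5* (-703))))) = -719872 / 225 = -3199.43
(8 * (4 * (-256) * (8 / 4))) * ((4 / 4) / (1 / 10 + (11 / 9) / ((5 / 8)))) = -294912 / 37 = -7970.59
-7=-7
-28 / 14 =-2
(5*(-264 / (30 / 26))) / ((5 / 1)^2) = -45.76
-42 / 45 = -14 / 15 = -0.93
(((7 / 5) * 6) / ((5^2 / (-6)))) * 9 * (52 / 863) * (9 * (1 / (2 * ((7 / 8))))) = -606528 / 107875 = -5.62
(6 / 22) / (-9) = -1 / 33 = -0.03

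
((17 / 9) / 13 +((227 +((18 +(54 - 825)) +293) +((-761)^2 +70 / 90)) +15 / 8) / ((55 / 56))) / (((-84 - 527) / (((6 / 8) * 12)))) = -3792892492 / 436865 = -8682.07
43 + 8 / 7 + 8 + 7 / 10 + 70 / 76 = 35753 / 665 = 53.76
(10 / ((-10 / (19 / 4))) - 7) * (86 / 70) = -2021 / 140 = -14.44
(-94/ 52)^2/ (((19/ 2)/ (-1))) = -2209/ 6422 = -0.34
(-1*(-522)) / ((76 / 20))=2610 / 19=137.37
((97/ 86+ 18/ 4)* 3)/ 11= 66/ 43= 1.53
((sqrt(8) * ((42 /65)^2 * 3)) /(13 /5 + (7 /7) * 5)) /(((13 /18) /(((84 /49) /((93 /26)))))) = 108864 * sqrt(2) /497705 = 0.31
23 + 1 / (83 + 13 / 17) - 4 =27073 / 1424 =19.01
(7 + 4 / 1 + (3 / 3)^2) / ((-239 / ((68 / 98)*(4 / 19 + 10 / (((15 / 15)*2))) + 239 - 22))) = -2464716 / 222509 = -11.08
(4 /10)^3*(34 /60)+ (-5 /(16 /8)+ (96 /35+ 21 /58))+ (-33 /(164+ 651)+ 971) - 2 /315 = 180838606156 /186125625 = 971.59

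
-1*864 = -864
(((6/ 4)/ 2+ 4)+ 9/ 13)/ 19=283/ 988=0.29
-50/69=-0.72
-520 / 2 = -260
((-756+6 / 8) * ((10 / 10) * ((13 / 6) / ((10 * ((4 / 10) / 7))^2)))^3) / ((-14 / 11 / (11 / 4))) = 4499197916213 / 9437184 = 476752.17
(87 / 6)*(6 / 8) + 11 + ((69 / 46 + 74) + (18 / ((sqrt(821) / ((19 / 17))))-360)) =-2101 / 8 + 342*sqrt(821) / 13957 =-261.92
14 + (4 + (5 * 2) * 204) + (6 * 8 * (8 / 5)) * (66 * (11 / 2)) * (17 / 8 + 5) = 1003458 / 5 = 200691.60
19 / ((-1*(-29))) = 19 / 29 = 0.66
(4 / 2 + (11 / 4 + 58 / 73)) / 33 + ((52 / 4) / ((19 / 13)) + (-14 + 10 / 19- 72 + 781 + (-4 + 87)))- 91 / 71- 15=10026196843 / 12998964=771.31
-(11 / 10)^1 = -11 / 10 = -1.10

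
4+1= 5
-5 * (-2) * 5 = 50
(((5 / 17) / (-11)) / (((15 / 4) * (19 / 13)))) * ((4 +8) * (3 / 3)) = -0.06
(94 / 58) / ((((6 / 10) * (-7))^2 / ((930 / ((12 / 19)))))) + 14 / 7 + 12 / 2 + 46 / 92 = 1838894 / 12789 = 143.79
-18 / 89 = -0.20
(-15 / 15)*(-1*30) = 30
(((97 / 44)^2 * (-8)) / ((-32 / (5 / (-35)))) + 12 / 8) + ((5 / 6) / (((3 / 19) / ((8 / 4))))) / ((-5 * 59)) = 37150541 / 28784448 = 1.29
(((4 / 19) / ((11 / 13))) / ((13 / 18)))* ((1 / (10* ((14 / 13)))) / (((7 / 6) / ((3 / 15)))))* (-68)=-95472 / 256025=-0.37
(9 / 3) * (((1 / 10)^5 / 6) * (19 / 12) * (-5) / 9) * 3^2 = -19 / 480000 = -0.00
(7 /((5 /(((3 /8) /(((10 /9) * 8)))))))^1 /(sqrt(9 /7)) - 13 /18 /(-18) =13 /324 + 63 * sqrt(7) /3200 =0.09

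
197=197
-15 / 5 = -3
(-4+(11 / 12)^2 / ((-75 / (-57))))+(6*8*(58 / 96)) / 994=-5961997 / 1789200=-3.33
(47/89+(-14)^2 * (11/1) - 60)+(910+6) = 268115/89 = 3012.53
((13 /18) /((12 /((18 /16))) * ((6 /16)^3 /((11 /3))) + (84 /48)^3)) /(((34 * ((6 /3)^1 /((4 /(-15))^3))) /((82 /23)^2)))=-492304384 /1060143177375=-0.00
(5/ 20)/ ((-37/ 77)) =-77/ 148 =-0.52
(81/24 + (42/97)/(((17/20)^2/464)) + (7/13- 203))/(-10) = -7.90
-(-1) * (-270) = -270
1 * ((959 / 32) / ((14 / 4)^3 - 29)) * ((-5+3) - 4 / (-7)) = -685 / 222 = -3.09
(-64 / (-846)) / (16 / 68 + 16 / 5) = 680 / 30879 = 0.02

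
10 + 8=18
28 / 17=1.65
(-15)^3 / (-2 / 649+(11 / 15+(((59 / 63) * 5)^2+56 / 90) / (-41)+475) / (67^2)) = -1600048087320375 / 48723667673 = -32839.24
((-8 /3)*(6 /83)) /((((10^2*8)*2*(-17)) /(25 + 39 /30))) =263 /1411000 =0.00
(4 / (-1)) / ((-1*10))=2 / 5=0.40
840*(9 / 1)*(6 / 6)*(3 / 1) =22680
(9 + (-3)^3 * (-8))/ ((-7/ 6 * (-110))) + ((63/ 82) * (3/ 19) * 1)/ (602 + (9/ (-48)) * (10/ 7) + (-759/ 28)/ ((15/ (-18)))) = 18678605265/ 10652560919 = 1.75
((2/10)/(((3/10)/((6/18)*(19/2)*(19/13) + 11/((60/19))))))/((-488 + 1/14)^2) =68894/3033066465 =0.00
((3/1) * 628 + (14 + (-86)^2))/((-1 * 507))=-3098/169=-18.33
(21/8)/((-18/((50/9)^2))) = -4375/972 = -4.50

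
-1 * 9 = -9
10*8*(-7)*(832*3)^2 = -3488808960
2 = 2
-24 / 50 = -12 / 25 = -0.48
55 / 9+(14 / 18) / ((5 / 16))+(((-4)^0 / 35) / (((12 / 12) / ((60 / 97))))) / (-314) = 8.60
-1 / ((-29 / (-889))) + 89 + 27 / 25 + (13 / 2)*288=1400283 / 725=1931.42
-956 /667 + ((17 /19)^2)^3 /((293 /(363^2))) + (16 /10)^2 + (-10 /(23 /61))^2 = 4944453495271529517 /5286678552583825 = 935.27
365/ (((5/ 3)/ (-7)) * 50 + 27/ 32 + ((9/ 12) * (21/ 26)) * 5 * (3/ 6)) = -3188640/ 83399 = -38.23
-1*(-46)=46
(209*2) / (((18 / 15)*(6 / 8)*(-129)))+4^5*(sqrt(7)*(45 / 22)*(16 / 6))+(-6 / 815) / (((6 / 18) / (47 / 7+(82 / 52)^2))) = -8515191211 / 2238744690+61440*sqrt(7) / 11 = 14773.92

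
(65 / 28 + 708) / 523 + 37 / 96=612793 / 351456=1.74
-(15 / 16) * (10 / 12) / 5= -5 / 32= -0.16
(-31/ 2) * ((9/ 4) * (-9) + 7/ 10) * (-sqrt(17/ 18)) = -12121 * sqrt(34)/ 240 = -294.49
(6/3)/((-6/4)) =-4/3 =-1.33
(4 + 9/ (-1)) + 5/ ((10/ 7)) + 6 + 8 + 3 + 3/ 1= 37/ 2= 18.50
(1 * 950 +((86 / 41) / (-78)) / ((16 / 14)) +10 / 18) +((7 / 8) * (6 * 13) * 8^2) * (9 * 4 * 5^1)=30209223857 / 38376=787190.53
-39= -39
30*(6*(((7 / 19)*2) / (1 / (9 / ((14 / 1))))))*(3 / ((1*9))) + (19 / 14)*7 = 1441 / 38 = 37.92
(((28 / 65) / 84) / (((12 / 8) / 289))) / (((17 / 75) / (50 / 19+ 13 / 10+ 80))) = 271099 / 741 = 365.86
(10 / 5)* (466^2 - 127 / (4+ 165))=73398474 / 169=434310.50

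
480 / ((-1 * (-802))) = 0.60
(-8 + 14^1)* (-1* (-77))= 462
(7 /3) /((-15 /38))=-266 /45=-5.91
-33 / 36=-11 / 12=-0.92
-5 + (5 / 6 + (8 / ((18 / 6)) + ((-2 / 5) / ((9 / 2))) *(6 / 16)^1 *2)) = -47 / 30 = -1.57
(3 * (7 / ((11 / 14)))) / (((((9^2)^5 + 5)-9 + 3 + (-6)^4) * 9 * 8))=49 / 460255711872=0.00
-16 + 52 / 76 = -291 / 19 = -15.32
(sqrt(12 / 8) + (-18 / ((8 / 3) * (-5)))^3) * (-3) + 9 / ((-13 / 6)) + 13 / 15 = -14.34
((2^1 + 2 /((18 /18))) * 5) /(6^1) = 3.33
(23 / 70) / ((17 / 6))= 69 / 595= 0.12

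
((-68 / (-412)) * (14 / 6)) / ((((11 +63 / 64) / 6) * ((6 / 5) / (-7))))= -266560 / 237003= -1.12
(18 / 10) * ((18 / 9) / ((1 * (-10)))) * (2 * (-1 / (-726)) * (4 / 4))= -0.00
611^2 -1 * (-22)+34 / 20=3733447 / 10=373344.70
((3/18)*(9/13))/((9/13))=1/6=0.17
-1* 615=-615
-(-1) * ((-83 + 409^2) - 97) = 167101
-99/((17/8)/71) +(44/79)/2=-4441954/1343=-3307.49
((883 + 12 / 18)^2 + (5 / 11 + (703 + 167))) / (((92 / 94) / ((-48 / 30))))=-14549693368 / 11385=-1277970.43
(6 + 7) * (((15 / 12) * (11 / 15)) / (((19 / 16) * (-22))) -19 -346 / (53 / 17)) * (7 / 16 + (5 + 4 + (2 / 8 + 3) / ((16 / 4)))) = -209351207 / 12084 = -17324.66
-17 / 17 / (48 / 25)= -25 / 48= -0.52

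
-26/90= -13/45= -0.29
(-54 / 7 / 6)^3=-729 / 343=-2.13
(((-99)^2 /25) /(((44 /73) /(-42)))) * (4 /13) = -2731806 /325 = -8405.56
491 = 491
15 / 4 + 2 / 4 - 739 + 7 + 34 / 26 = -37775 / 52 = -726.44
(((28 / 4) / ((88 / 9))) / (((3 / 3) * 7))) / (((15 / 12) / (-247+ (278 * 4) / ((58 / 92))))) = 35991 / 290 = 124.11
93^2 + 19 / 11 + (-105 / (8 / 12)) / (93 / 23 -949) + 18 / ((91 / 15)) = 376542195109 / 43511468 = 8653.86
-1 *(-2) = 2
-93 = -93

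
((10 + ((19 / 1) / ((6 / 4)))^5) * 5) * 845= 334778851550 / 243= 1377690747.12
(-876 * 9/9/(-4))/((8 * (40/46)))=5037/160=31.48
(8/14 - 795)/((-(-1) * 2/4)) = -1588.86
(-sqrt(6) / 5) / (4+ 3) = -sqrt(6) / 35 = -0.07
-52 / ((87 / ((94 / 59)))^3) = -43190368 / 135242687637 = -0.00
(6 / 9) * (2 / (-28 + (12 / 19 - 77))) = -76 / 5949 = -0.01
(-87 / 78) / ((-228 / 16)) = 58 / 741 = 0.08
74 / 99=0.75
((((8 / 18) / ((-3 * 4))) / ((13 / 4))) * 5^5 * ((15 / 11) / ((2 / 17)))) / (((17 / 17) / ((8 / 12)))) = -1062500 / 3861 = -275.19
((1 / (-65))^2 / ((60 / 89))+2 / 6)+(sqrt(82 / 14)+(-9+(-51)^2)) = sqrt(287) / 7+657156589 / 253500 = 2594.75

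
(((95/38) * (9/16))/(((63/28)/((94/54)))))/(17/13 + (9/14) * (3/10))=106925/147474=0.73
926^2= 857476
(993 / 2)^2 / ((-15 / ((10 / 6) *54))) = -2958147 / 2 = -1479073.50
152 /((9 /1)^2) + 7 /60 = 3229 /1620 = 1.99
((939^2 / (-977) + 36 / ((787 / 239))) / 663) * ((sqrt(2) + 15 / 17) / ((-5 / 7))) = 4798558233 / 2888753543 + 1599519411 * sqrt(2) / 849633395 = 4.32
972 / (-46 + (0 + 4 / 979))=-158598 / 7505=-21.13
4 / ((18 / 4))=8 / 9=0.89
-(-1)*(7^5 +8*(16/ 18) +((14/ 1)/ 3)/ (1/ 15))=151957/ 9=16884.11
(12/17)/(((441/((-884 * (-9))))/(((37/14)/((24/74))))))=103.77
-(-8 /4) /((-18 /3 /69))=-23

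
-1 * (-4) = 4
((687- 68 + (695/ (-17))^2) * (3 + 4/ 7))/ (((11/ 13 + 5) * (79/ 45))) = 2420130375/ 3036523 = 797.01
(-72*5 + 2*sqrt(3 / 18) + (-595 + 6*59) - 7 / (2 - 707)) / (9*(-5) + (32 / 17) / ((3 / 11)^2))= 21608598 / 708055 - 51*sqrt(6) / 3013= 30.48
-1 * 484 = -484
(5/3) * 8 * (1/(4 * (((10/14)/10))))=140/3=46.67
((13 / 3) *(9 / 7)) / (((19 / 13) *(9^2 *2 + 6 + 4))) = 507 / 22876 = 0.02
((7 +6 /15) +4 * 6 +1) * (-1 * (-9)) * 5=1458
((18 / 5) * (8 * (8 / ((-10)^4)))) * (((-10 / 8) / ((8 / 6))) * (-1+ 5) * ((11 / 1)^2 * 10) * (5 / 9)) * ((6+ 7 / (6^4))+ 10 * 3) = -2091.19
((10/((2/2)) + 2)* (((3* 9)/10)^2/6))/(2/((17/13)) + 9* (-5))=-12393/36950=-0.34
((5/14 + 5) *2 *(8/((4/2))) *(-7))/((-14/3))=450/7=64.29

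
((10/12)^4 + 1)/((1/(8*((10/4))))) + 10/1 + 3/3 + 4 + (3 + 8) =18029/324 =55.65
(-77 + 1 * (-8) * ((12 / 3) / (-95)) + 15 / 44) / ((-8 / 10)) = 319027 / 3344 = 95.40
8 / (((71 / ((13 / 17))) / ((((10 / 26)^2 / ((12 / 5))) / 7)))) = 250 / 329511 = 0.00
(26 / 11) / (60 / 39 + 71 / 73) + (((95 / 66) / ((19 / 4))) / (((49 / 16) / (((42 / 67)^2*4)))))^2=5609851414294 / 5810434682503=0.97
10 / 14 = 5 / 7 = 0.71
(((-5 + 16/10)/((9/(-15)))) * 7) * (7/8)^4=285719/12288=23.25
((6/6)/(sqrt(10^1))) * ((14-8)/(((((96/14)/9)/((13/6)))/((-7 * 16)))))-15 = -1911 * sqrt(10)/10-15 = -619.31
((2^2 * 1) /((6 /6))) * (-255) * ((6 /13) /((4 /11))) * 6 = -100980 /13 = -7767.69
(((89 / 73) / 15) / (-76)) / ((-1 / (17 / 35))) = 0.00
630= 630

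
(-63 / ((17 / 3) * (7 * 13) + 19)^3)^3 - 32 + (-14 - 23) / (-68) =-37582880993000189460061829112621 / 1194780695429646041738436149248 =-31.46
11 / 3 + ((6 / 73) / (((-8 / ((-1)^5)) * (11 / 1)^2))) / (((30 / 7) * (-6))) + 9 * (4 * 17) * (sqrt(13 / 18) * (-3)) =2591011 / 706640 -306 * sqrt(26) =-1556.63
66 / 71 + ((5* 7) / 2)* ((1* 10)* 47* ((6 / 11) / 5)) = 701496 / 781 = 898.20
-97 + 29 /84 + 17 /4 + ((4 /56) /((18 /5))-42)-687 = -206989 /252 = -821.38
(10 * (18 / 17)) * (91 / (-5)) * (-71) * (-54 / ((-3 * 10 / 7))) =14653548 / 85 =172394.68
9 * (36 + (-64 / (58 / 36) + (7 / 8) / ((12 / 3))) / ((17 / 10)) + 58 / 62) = 30143745 / 244528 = 123.27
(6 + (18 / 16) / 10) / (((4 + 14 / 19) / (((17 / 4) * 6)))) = 52649 / 1600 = 32.91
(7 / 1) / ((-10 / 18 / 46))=-2898 / 5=-579.60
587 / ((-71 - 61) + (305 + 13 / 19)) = 11153 / 3300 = 3.38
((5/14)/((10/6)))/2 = 3/28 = 0.11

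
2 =2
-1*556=-556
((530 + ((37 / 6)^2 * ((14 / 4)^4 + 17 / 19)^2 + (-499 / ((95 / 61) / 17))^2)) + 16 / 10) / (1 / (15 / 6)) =282207888859441 / 3696640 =76341728.94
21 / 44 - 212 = -9307 / 44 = -211.52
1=1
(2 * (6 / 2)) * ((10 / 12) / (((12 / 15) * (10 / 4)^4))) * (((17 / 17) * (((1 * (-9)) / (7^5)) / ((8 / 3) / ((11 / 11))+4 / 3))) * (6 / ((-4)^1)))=27 / 840350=0.00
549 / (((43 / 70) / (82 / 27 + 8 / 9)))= 452620 / 129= 3508.68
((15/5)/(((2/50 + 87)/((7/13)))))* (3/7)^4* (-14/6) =-2025/1386112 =-0.00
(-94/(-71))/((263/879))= 82626/18673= 4.42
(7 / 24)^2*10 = 245 / 288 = 0.85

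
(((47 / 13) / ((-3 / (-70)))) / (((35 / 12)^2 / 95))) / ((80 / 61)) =326838 / 455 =718.33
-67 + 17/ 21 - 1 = -1411/ 21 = -67.19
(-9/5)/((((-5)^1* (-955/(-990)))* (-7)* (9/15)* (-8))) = 297/26740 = 0.01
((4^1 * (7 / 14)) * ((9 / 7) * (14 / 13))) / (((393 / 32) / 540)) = 207360 / 1703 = 121.76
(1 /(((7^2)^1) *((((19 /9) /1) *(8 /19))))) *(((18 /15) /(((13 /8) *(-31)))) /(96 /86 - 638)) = 1161 /1351978355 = 0.00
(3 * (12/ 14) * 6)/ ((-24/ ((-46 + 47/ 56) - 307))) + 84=310.39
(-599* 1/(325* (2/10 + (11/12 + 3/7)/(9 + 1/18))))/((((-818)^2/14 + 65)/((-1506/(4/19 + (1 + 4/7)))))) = 638845530316/6841681997215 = 0.09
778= 778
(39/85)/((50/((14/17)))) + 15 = 542148/36125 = 15.01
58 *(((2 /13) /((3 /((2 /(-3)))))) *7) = -1624 /117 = -13.88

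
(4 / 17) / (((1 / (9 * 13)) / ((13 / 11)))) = 6084 / 187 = 32.53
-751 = -751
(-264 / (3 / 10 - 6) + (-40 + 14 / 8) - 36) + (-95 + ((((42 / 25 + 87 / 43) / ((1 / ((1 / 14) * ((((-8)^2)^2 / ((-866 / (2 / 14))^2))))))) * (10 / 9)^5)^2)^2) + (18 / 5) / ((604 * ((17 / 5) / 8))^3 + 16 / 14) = -511007254630107541573910615941980235492088679671020114333178278615397 / 4156753871253640608555920644818365354267905364243435833843688211204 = -122.93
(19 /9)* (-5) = -95 /9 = -10.56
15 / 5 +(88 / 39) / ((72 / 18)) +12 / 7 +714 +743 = 399202 / 273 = 1462.28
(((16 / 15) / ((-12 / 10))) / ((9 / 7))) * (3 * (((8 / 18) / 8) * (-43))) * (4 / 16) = 301 / 243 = 1.24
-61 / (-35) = 1.74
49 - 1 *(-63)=112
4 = 4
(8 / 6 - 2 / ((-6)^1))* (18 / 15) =2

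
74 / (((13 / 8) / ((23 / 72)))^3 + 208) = 900358 / 4132349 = 0.22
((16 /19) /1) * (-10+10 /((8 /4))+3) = -32 /19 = -1.68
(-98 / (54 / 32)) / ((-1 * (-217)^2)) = 32 / 25947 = 0.00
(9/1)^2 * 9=729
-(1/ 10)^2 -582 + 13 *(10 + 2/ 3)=-133003/ 300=-443.34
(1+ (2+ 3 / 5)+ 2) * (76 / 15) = 2128 / 75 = 28.37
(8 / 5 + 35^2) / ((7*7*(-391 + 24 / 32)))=-24532 / 382445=-0.06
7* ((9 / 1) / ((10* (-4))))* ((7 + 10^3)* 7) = -444087 / 40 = -11102.18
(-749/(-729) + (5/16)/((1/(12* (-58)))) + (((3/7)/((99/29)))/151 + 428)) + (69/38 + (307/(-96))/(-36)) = 4399670066513/20613833856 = 213.43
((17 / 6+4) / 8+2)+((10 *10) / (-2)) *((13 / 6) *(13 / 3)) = -67189 / 144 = -466.59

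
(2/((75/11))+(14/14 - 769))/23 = -57578/1725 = -33.38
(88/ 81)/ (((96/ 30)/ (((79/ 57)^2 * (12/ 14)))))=343255/ 614061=0.56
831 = 831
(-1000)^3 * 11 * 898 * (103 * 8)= -8139472000000000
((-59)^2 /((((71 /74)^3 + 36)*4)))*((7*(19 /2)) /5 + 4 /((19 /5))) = 480833074611 /1419867625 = 338.65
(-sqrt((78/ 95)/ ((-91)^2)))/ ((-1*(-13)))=-sqrt(7410)/ 112385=-0.00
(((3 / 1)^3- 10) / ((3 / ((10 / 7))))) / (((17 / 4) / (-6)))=-80 / 7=-11.43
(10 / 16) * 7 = 35 / 8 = 4.38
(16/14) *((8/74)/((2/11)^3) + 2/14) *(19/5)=713716/9065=78.73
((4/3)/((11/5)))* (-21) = -140/11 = -12.73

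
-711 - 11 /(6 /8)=-2177 /3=-725.67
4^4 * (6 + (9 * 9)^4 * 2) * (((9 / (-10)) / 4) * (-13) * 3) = 967001607936 / 5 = 193400321587.20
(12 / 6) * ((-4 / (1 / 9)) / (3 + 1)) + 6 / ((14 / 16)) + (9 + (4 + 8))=69 / 7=9.86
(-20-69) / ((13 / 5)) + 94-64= -55 / 13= -4.23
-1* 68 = -68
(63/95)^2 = 0.44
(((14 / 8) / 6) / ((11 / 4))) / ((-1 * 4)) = -7 / 264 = -0.03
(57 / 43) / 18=19 / 258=0.07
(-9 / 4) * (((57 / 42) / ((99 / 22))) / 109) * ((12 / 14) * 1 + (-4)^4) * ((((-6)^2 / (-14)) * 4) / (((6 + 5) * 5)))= 614916 / 2056285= 0.30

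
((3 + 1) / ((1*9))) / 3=4 / 27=0.15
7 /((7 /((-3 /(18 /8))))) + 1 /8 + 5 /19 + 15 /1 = 6409 /456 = 14.05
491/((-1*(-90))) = 5.46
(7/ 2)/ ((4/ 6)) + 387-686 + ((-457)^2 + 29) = 208584.25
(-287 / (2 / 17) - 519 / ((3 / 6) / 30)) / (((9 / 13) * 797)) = -873067 / 14346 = -60.86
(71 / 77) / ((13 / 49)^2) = 24353 / 1859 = 13.10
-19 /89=-0.21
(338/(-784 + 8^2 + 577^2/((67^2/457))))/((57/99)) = 50070306/2829412987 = 0.02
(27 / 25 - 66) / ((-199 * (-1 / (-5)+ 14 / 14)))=541 / 1990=0.27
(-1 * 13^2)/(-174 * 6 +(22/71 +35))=923/5509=0.17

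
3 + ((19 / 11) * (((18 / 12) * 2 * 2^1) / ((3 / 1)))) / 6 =118 / 33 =3.58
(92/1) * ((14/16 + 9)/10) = 1817/20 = 90.85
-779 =-779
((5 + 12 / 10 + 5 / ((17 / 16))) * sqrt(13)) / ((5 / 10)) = 1854 * sqrt(13) / 85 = 78.64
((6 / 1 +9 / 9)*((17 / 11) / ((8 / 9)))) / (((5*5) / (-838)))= -448749 / 1100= -407.95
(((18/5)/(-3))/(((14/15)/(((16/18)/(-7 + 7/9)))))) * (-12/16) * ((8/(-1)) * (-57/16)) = -1539/392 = -3.93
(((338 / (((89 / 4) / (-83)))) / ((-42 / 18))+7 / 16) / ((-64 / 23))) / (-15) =123986767 / 9569280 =12.96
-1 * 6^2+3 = -33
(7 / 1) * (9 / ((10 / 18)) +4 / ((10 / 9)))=693 / 5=138.60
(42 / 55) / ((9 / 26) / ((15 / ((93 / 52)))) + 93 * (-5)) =-18928 / 11524777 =-0.00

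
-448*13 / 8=-728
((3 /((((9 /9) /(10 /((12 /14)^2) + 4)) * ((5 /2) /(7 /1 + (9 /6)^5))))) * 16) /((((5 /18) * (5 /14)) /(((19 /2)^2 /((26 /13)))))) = 1122283659 /500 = 2244567.32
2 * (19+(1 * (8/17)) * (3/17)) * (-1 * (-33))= 363990/289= 1259.48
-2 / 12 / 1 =-1 / 6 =-0.17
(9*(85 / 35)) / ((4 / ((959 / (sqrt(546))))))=6987*sqrt(546) / 728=224.26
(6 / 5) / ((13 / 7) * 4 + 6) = 21 / 235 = 0.09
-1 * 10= -10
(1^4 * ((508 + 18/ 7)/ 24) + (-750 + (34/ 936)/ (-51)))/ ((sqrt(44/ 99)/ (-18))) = 1790482/ 91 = 19675.63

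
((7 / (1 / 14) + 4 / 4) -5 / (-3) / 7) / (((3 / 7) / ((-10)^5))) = -208400000 / 9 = -23155555.56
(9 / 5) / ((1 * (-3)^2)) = 1 / 5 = 0.20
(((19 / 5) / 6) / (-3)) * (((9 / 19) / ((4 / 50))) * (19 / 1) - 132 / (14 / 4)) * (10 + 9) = -125989 / 420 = -299.97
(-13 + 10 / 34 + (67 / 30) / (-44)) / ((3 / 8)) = -286259 / 8415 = -34.02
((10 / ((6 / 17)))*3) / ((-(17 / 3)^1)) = -15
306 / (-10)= -153 / 5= -30.60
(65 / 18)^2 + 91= 33709 / 324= 104.04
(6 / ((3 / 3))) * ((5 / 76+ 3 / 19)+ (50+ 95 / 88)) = 257337 / 836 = 307.82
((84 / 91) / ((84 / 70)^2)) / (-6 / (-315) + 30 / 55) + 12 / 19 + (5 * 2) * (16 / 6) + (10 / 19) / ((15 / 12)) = 13940705 / 483132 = 28.85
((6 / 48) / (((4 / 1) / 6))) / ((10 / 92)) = 69 / 40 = 1.72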